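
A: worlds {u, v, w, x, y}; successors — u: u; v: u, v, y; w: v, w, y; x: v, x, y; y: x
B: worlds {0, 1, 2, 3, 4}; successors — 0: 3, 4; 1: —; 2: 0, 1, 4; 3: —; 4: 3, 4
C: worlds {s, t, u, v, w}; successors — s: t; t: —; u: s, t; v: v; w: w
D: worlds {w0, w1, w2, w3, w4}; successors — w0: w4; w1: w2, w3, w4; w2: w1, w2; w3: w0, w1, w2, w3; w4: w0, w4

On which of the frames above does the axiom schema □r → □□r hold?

C

Frame correspondent (Sahlqvist): ∀x ∀y ∀z (Rxy ∧ Ryz → Rxz) — i.e. transitivity.
A: fails — Ryx and Rxy but not Ryy.
B: fails — R20 and R03 but not R23.
C: holds.
D: fails — Rw1w2 and Rw2w1 but not Rw1w1.
Valid on: C.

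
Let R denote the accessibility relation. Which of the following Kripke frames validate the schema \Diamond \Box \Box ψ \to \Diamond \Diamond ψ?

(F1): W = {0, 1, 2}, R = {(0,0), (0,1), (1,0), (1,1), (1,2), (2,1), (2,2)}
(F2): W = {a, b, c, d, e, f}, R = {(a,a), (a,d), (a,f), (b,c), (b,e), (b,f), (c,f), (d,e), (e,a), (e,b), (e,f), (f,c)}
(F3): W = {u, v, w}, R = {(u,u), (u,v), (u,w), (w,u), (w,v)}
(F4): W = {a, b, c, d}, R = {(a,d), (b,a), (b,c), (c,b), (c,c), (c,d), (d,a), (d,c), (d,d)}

(F1), (F4)

The schema corresponds to a generalized confluence (Geach) condition: \forall x \forall y (xRy \to \exists w (y R^2 w \wedge x R^2 w)).
(F1): condition met.
(F2): fails — cRf but no w with fR²w and cR²w.
(F3): fails — uRv but no t with vR²t and uR²t.
(F4): condition met.
Valid on: (F1), (F4).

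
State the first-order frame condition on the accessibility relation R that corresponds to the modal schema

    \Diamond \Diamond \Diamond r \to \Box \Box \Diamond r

\forall x \forall y \forall z ((x R^3 y \wedge x R^2 z) \to \exists w (y = w \wedge zRw))

This is a Sahlqvist (Geach-type) schema ◇^3□^0r → □^2◇^1r.
Minimal-valuation argument: fix x; take any y with xR^3y and any z with xR^2z. Set V(r) to the set of worlds R-reachable from y in exactly 0 steps. Then □^0r holds at y, so the antecedent holds at x; validity forces ◇^1r at z, giving a w with zR^1w and yR^0w.
First-order correspondent: \forall x \forall y \forall z ((x R^3 y \wedge x R^2 z) \to \exists w (y = w \wedge zRw)).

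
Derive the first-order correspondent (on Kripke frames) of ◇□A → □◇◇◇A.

∀x ∀y ∀z ((xRy ∧ xRz) → ∃w (yRw ∧ zR³w))

This is a Sahlqvist (Geach-type) schema ◇^1□^1A → □^1◇^3A.
Minimal-valuation argument: fix x; take any y with xR^1y and any z with xR^1z. Set V(A) to the set of worlds R-reachable from y in exactly 1 step. Then □^1A holds at y, so the antecedent holds at x; validity forces ◇^3A at z, giving a w with zR^3w and yR^1w.
First-order correspondent: ∀x ∀y ∀z ((xRy ∧ xRz) → ∃w (yRw ∧ zR³w)).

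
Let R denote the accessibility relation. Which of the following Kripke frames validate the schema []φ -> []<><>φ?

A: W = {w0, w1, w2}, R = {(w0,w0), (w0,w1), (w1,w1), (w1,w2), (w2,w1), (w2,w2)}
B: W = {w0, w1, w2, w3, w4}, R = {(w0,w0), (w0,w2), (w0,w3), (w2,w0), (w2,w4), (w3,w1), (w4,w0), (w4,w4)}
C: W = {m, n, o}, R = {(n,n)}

This is the axiom for a generalized confluence (Geach) condition; its first-order frame correspondent is forall x forall z (xRz -> exists w (xRw & z R^2 w)).
A: ✓.
B: fails — w0Rw3 but no w with w0Rw and w3R²w.
C: ✓.
Valid on: A, C.

A, C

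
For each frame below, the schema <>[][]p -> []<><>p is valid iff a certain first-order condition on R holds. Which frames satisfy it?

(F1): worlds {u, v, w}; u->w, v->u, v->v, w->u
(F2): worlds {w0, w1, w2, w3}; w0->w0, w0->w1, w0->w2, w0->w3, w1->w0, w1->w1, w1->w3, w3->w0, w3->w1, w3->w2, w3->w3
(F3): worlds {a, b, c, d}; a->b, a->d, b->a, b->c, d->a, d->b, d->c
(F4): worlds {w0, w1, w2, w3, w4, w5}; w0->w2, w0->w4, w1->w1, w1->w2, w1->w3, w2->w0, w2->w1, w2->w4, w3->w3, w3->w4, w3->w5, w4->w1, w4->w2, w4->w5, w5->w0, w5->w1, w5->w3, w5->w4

(F1), (F4)

This is the axiom for a generalized confluence (Geach) condition; its first-order frame correspondent is forall x forall y forall z ((xRy & xRz) -> exists w (y R^2 w & z R^2 w)).
(F1): condition met.
(F2): fails — w0Rw0, w0Rw2 but no w with w0R²w and w2R²w.
(F3): fails — bRa, bRc but no w with aR²w and cR²w.
(F4): condition met.
Valid on: (F1), (F4).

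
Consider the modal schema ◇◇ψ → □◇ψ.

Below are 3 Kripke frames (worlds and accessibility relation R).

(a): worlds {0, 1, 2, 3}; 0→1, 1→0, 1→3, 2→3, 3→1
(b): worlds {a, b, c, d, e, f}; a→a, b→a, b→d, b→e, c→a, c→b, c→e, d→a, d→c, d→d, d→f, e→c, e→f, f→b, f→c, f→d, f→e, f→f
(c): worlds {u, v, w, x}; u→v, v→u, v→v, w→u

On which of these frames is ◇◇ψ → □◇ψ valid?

This is the axiom for a generalized confluence (Geach) condition; its first-order frame correspondent is ∀x ∀y ∀z ((xR²y ∧ xRz) → ∃w (y = w ∧ zRw)).
(a): ✓.
(b): fails — bR²a, bRe but no w with a=w and eRw.
(c): fails — vR²u, vRu but no t with u=t and uRt.

(a)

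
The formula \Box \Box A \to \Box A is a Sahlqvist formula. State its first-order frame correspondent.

density: \forall x \forall y (Rxy \to \exists z (Rxz \wedge Rzy))

This is the C4 axiom.
It corresponds to density: \forall x \forall y (Rxy \to \exists z (Rxz \wedge Rzy)).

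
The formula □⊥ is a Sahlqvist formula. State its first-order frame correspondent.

emptiness of R: ∀x ∀y ¬Rxy

This schema is the Ver axiom.
Its frame correspondent is emptiness of R — ∀x ∀y ¬Rxy.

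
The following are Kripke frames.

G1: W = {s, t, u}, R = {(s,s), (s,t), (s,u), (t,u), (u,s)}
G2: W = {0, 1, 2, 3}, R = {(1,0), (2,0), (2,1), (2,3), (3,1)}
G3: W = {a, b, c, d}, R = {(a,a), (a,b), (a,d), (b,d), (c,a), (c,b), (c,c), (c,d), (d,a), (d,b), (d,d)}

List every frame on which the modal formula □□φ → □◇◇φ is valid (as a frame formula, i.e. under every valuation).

G1, G3

The schema corresponds to a generalized confluence (Geach) condition: ∀x ∀z (xRz → ∃w (xR²w ∧ zR²w)).
G1: satisfies the condition.
G2: fails — 1R0 but no w with 1R²w and 0R²w.
G3: satisfies the condition.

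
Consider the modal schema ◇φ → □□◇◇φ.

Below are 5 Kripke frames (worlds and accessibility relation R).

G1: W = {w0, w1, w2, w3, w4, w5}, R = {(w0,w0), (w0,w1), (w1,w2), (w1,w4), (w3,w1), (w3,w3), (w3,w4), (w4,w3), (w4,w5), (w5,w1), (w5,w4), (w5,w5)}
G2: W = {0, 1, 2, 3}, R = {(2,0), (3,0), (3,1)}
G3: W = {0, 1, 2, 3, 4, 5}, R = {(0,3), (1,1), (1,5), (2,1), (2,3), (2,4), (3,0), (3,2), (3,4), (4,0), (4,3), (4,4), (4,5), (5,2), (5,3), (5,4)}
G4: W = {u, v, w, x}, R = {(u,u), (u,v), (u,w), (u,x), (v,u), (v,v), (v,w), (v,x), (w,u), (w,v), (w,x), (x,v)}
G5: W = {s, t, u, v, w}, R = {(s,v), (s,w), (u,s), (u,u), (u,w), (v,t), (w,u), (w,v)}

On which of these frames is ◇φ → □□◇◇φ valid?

G2, G4

The schema corresponds to a generalized confluence (Geach) condition: ∀x ∀y ∀z ((xRy ∧ xR²z) → ∃w (y = w ∧ zR²w)).
G1: fails — w0Rw0, w0R²w1 but no w with w0=w and w1R²w.
G2: satisfies the condition.
G3: fails — 0R3, 0R²0 but no w with 3=w and 0R²w.
G4: satisfies the condition.
G5: fails — sRv, sR²t but no w* with v=w* and tR²w*.
Valid on: G2, G4.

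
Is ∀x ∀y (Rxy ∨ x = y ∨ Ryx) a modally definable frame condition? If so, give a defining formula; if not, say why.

No

Modal frame validity is preserved under disjoint unions.
Take 4 disjoint single-world reflexive frames: each is trivially connected, but their disjoint union has 4 worlds with no edge between distinct components, so it is not connected.
So no modal formula (or set of formulas) defines exactly the connected frames.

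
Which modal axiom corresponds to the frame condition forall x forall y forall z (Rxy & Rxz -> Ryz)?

◇ψ → □◇ψ

A defining formula is ◇ψ → □◇ψ (the 5 axiom).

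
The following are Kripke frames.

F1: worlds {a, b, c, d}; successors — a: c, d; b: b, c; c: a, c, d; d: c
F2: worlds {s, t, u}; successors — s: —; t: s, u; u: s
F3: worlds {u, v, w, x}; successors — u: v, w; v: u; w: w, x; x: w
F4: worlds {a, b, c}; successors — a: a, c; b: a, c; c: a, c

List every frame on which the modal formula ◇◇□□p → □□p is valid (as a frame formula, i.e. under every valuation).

F4

The schema corresponds to a generalized confluence (Geach) condition: ∀x ∀y ∀z ((xR²y ∧ xR²z) → ∃w (yR²w ∧ z = w)).
F1: fails — bR²a, bR²b but no w with aR²w and b=w.
F2: fails — tR²s, tR²s but no w with sR²w and s=w.
F3: fails — uR²w, uR²u but no t with wR²t and u=t.
F4: satisfies the condition.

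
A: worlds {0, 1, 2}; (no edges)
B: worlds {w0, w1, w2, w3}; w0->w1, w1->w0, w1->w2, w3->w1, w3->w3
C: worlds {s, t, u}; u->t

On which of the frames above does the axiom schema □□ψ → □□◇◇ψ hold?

A, C

Frame correspondent (Sahlqvist): ∀x ∀z (xR²z → ∃w (xR²w ∧ zR²w)) — i.e. a generalized confluence (Geach) condition.
A: satisfies the condition.
B: fails — w0R²w2 but no w with w0R²w and w2R²w.
C: satisfies the condition.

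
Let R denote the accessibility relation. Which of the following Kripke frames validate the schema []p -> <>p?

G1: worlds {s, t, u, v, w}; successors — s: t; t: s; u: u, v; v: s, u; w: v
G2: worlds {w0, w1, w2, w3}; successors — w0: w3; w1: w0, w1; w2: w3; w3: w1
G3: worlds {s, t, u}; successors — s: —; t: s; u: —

The schema corresponds to seriality: forall x exists y Rxy.
G1: condition met.
G2: condition met.
G3: fails — world s has no successor.

G1, G2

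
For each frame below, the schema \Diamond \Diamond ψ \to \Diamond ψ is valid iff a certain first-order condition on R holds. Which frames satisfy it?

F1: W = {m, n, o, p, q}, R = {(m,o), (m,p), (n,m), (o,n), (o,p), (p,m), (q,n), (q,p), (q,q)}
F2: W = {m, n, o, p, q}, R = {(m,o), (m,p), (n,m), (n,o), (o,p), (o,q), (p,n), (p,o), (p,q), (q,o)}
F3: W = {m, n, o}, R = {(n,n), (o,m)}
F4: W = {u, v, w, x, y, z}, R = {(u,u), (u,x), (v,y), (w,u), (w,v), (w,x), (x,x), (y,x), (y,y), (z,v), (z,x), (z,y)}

F3

The schema corresponds to transitivity: \forall x \forall y \forall z (Rxy \wedge Ryz \to Rxz).
F1: fails — Ron and Rnm but not Rom.
F2: fails — Rop and Rpn but not Ron.
F3: condition met.
F4: fails — Rvy and Ryx but not Rvx.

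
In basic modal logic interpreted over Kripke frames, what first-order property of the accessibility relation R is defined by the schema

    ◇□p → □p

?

the Euclidean property

Replacing p by ¬p and contraposing gives the equivalent schema ◇p → □◇p.
Suppose ◇p→□◇p is valid. Take Rxy, Rxz and set V(p)={y}. Then ◇p at x, so □◇p at x, so ◇p at z, so some w with Rzw has p; w=y, i.e. Rzy. By symmetry of the argument, Ryz.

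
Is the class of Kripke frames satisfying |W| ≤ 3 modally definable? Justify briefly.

No

Any modally definable frame class is closed under disjoint unions.
Any modal formula valid on each of 4 disjoint one-world frames is valid on their disjoint union (validity is preserved under disjoint unions). Each one-world frame has |W|=1≤3, but the union has |W|=4.
So no modal formula (or set of formulas) defines exactly the |W|≤3 frames.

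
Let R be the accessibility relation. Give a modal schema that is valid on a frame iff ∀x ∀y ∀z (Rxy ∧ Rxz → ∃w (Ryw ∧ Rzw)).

A defining formula is ◇□p → □◇p (the .2 axiom).
Suppose ◇□p→□◇p is valid. Take Rxy, Rxz and set V(p)={w : Ryw}. Then □p at y so ◇□p at x, so □◇p at x, so ◇p at z, giving w with Rzw and Ryw.

◇□p → □◇p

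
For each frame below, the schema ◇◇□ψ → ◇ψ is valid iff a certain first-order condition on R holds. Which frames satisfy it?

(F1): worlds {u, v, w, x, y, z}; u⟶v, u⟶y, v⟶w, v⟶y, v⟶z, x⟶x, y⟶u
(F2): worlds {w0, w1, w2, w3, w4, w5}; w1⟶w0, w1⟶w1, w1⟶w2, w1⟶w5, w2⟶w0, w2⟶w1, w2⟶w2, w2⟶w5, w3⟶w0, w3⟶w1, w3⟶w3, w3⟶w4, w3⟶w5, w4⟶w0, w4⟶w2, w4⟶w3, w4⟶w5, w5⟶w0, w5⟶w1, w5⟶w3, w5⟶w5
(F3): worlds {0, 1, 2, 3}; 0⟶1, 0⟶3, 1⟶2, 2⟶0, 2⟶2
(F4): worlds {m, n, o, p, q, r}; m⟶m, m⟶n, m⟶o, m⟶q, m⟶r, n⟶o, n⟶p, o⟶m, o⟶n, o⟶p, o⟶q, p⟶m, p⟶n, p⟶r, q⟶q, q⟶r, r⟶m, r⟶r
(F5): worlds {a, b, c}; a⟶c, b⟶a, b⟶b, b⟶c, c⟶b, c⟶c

Frame correspondent (Sahlqvist): ∀x ∀y (xR²y → ∃w (yRw ∧ xRw)) — i.e. a generalized confluence (Geach) condition.
(F1): fails — uR²w but no t with wRt and uRt.
(F2): fails — w1R²w0 but no w with w0Rw and w1Rw.
(F3): fails — 0R²2 but no w with 2Rw and 0Rw.
(F4): fails — nR²p but no w with pRw and nRw.
(F5): ✓.
Valid on: (F5).

(F5)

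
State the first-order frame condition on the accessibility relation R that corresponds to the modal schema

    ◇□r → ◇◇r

∀x ∀y (xRy → ∃w (yRw ∧ xR²w))

This is a Sahlqvist (Geach-type) schema ◇^1□^1r → □^0◇^2r.
Minimal-valuation argument: fix x; take any y with xR^1y and any z with xR^0z. Set V(r) to the set of worlds R-reachable from y in exactly 1 step. Then □^1r holds at y, so the antecedent holds at x; validity forces ◇^2r at z, giving a w with zR^2w and yR^1w.
First-order correspondent: ∀x ∀y (xRy → ∃w (yRw ∧ xR²w)).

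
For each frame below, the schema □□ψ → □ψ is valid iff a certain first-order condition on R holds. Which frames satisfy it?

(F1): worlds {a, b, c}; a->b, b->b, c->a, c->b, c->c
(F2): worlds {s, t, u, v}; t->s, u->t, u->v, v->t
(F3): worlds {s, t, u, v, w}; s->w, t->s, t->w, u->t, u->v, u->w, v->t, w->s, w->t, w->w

(F1)

The schema corresponds to density: ∀x ∀y (Rxy → ∃z (Rxz ∧ Rzy)).
(F1): condition met.
(F2): fails — Ruv but no z with Ruz and Rzv.
(F3): fails — Ruv but no z with Ruz and Rzv.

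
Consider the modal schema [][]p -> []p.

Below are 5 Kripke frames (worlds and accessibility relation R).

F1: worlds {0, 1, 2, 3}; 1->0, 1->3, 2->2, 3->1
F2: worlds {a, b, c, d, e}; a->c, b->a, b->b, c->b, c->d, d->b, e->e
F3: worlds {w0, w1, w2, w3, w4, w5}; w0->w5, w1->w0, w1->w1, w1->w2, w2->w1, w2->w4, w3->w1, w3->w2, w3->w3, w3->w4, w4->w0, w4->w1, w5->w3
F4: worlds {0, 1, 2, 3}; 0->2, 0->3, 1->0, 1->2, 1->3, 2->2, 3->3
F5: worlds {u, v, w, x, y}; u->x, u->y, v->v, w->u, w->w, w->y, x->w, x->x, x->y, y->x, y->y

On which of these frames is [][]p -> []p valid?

F5

The schema corresponds to density: forall x forall y (Rxy -> exists z (Rxz & Rzy)).
F1: fails — R10 but no z with R1z and Rz0.
F2: fails — Rcd but no z with Rcz and Rzd.
F3: fails — Rw2w4 but no z with Rw2z and Rzw4.
F4: fails — R10 but no z with R1z and Rz0.
F5: condition met.
Valid on: F5.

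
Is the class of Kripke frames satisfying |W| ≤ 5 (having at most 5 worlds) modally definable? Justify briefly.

Any modally definable frame class is closed under disjoint unions.
Any modal formula valid on each of 6 disjoint one-world frames is valid on their disjoint union (validity is preserved under disjoint unions). Each one-world frame has |W|=1≤5, but the union has |W|=6.
Hence having at most 5 worlds is not modally definable.

Not definable by any modal formula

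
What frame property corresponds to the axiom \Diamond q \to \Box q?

Suppose ◇q→□q is valid. Take Rxy, Rxz and set V(q)={y}. Then ◇q at x, so □q at x, so q at z, i.e. z=y.

partial functionality: \forall x \forall y \forall z (Rxy \wedge Rxz \to y = z)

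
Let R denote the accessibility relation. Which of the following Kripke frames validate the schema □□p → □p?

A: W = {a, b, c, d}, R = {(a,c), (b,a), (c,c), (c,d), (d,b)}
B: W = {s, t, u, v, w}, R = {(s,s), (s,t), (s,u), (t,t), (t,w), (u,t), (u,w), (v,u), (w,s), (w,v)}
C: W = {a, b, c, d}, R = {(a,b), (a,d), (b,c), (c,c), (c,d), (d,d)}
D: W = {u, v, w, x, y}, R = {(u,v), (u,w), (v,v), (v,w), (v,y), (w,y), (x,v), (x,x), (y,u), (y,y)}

The schema corresponds to density: ∀x ∀y (Rxy → ∃z (Rxz ∧ Rzy)).
A: fails — Rba but no z with Rbz and Rza.
B: fails — Rvu but no z with Rvz and Rzu.
C: fails — Rab but no z with Raz and Rzb.
D: ✓.

D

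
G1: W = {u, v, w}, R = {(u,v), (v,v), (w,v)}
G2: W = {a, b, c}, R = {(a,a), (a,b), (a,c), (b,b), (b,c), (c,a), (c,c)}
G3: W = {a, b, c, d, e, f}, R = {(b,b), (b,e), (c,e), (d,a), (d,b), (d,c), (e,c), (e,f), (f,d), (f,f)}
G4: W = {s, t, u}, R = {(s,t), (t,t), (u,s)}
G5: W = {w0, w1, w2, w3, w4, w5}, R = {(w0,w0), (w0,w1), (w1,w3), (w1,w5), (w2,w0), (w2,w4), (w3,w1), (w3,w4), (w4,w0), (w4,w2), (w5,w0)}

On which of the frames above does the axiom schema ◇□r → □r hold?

This is the axiom for the Euclidean property; its first-order frame correspondent is ∀x ∀y ∀z (Rxy ∧ Rxz → Ryz).
G1: satisfies the condition.
G2: fails — Rab and Raa but not Rba.
G3: fails — Rbe and Rbb but not Reb.
G4: fails — Rus and Rus but not Rss.
G5: fails — Rw0w1 and Rw0w1 but not Rw1w1.

G1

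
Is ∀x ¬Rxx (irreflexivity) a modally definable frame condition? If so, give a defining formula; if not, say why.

No

If a class were modally definable it would be closed under surjective bounded morphisms (Goldblatt–Thomason).
The 5-cycle (worlds a,b,c,d,e with a→b→c→d→e→a) is irreflexive, and the map sending every world to a single reflexive point • is a surjective bounded morphism (forth: every edge maps to (•,•); back: every world has a successor). So any modal formula valid on the 5-cycle is also valid on the reflexive point, which is not irreflexive.
So the class is not modally definable.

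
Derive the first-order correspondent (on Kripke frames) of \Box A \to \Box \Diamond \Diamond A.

\forall x \forall z (xRz \to \exists w (xRw \wedge z R^2 w))

This is a Sahlqvist (Geach-type) schema ◇^0□^1A → □^1◇^2A.
First-order correspondent: \forall x \forall z (xRz \to \exists w (xRw \wedge z R^2 w)).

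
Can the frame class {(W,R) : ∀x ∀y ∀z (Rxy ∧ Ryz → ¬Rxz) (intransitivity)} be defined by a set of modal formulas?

If a class were modally definable it would be closed under surjective bounded morphisms (Goldblatt–Thomason).
The 3-cycle (worlds w0,w1,w2 with w0→w1→w2→w0) is intransitive. Mapping every world to a single reflexive point • is a surjective bounded morphism; the reflexive point is not intransitive (R••∧R•• but R••).
So the class is not modally definable.

No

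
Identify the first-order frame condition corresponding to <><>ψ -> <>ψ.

This is a form of the 4 axiom.
It corresponds to transitivity: forall x forall y forall z (Rxy & Ryz -> Rxz).

transitivity: forall x forall y forall z (Rxy & Ryz -> Rxz)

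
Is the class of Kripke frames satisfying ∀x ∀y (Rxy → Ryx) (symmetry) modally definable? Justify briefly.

Yes — defined by r → □◇r

Yes: it is symmetry, defined by the B schema r → □◇r.
Suppose r→□◇r is valid. Take Rxy and set V(r)={x}. Then r at x, so □◇r at x, so ◇r at y, so some z with Ryz has r; z=x, i.e. Ryx.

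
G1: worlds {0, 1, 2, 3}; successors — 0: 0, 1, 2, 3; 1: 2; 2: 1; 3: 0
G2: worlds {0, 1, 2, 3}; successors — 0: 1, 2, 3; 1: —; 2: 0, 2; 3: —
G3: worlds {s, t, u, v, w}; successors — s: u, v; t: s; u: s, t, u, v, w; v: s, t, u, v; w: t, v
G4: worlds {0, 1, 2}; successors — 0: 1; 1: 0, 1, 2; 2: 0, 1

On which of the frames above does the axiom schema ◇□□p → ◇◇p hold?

This is the axiom for a generalized confluence (Geach) condition; its first-order frame correspondent is ∀x ∀y (xRy → ∃w (yR²w ∧ xR²w)).
G1: fails — 1R2 but no w with 2R²w and 1R²w.
G2: fails — 0R1 but no w with 1R²w and 0R²w.
G3: satisfies the condition.
G4: satisfies the condition.

G3, G4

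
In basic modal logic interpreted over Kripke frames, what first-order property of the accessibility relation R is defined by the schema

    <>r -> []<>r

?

Suppose ◇r→□◇r is valid. Take Rxy, Rxz and set V(r)={y}. Then ◇r at x, so □◇r at x, so ◇r at z, so some w with Rzw has r; w=y, i.e. Rzy. By symmetry of the argument, Ryz.
Conversely, on a frame with the Euclidean property the schema holds at every world under every valuation.
Frame condition: forall x forall y forall z (Rxy & Rxz -> Ryz).

The Euclidean property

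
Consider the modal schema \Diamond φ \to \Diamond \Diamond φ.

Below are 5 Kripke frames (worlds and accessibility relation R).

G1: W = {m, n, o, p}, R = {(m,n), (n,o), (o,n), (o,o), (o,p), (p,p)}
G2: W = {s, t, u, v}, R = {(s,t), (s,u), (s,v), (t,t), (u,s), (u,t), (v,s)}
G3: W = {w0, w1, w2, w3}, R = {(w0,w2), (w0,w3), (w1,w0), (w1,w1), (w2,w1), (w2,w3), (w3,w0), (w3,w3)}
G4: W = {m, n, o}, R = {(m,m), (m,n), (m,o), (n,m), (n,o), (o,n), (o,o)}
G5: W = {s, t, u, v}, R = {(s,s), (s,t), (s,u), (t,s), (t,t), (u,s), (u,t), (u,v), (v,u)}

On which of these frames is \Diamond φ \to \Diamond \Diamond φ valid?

G4

The schema corresponds to a generalized confluence (Geach) condition: \forall x \forall y (xRy \to \exists w (y = w \wedge x R^2 w)).
G1: fails — mRn but no w with n=w and mR²w.
G2: fails — sRu but no w with u=w and sR²w.
G3: fails — w0Rw2 but no w with w2=w and w0R²w.
G4: satisfies the condition.
G5: fails — uRv but no w with v=w and uR²w.
Valid on: G4.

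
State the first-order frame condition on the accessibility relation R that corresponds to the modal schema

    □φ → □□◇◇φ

This is a Sahlqvist (Geach-type) schema ◇^0□^1φ → □^2◇^2φ.
Minimal-valuation argument: fix x; take any y with xR^0y and any z with xR^2z. Set V(φ) to the set of worlds R-reachable from y in exactly 1 step. Then □^1φ holds at y, so the antecedent holds at x; validity forces ◇^2φ at z, giving a w with zR^2w and yR^1w.
First-order correspondent: ∀x ∀z (xR²z → ∃w (xRw ∧ zR²w)).

∀x ∀z (xR²z → ∃w (xRw ∧ zR²w))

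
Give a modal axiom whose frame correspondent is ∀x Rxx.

□q → q

A defining formula is □q → q (the T axiom).
Suppose □q→q is valid. At any x set V(q)={w : Rxw}. Then □q holds at x, so q holds at x, i.e. Rxx.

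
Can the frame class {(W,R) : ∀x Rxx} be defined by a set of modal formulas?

Yes — defined by □q → q

The condition is reflexivity. A defining modal formula is □q → q.
Suppose □q→q is valid. At any x set V(q)={w : Rxw}. Then □q holds at x, so q holds at x, i.e. Rxx.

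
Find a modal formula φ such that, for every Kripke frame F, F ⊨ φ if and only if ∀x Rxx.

□q → q

A defining formula is □q → q (the T axiom).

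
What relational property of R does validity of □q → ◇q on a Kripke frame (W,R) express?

Suppose □q→◇q is valid. At any x set V(q)=W. Then □q at x, so ◇q at x, so x has a successor.
Conversely, any frame satisfying ∀x ∃y Rxy validates the schema.
Frame condition: ∀x ∃y Rxy.

seriality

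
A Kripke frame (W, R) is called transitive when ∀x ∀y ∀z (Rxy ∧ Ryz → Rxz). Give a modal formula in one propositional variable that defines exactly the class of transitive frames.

The condition is transitivity. The 4 schema □ψ → □□ψ defines it.
Suppose □ψ→□□ψ is valid. Take Rxy, Ryz and set V(ψ)={w : Rxw}. Then □ψ at x, so □□ψ at x, so □ψ at y, so ψ at z, i.e. Rxz.

□ψ → □□ψ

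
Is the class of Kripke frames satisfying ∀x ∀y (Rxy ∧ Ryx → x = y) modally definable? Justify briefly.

If a class were modally definable it would be closed under surjective bounded morphisms (Goldblatt–Thomason).
The 4-cycle (worlds a,b,c,d with a→b→c→d→a) is antisymmetric. Sending even-indexed worlds to a and odd-indexed worlds to b is a surjective bounded morphism onto the two-world frame with a↔b, which is not antisymmetric.
Hence antisymmetry is not modally definable.

No — not modally definable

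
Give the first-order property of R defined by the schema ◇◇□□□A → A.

This is a Sahlqvist (Geach-type) schema ◇^2□^3A → □^0◇^0A.
First-order correspondent: ∀x ∀y (xR²y → ∃w (yR³w ∧ x = w)).

∀x ∀y (xR²y → ∃w (yR³w ∧ x = w))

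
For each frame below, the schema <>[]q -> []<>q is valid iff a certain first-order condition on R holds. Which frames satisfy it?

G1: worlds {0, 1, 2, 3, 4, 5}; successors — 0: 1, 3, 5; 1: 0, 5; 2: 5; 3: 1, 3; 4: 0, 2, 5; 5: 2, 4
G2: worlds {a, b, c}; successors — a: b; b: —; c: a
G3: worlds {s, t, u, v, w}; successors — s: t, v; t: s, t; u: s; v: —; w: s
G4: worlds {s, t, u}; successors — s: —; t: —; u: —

G4

This is the axiom for convergence; its first-order frame correspondent is forall x forall y forall z (Rxy & Rxz -> exists w (Ryw & Rzw)).
G1: fails — R01 and R03 but 1 and 3 have no common successor.
G2: fails — Rab and Rab but b and b have no common successor.
G3: fails — Rsv and Rsv but v and v have no common successor.
G4: satisfies the condition.
Valid on: G4.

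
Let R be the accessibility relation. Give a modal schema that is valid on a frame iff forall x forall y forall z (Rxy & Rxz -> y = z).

◇ψ → □ψ

The condition is partial functionality. The CD schema ◇ψ → □ψ defines it.
Suppose ◇ψ→□ψ is valid. Take Rxy, Rxz and set V(ψ)={y}. Then ◇ψ at x, so □ψ at x, so ψ at z, i.e. z=y.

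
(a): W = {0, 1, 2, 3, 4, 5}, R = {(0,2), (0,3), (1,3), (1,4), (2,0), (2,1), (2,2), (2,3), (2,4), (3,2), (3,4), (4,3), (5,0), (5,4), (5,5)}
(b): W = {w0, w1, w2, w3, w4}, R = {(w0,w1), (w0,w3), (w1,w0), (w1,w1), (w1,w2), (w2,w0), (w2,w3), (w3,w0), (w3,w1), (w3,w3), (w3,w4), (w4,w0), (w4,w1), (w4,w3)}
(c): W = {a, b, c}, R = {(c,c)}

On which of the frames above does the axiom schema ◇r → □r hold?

The schema corresponds to partial functionality: ∀x ∀y ∀z (Rxy ∧ Rxz → y = z).
(a): fails — 0 sees both 2 and 3.
(b): fails — w0 sees both w1 and w3.
(c): ✓.

(c)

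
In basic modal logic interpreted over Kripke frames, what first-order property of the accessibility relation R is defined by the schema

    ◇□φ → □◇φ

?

Suppose ◇□φ→□◇φ is valid. Take Rxy, Rxz and set V(φ)={w : Ryw}. Then □φ at y so ◇□φ at x, so □◇φ at x, so ◇φ at z, giving w with Rzw and Ryw.
The converse is a direct semantic check.
So the correspondent is convergence.

convergence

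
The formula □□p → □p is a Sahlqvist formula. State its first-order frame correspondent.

density: ∀x ∀y (Rxy → ∃z (Rxz ∧ Rzy))

Suppose □□p→□p is valid. Take Rxy and set V(p)={w : xR²w}. Then □□p at x, so □p at x, so p at y, i.e. ∃z(Rxz∧Rzy).
The converse is a direct semantic check.
Frame condition: ∀x ∀y (Rxy → ∃z (Rxz ∧ Rzy)).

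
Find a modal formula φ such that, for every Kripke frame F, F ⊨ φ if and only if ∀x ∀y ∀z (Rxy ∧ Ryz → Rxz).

This is transitivity; the standard corresponding axiom is 4: □q → □□q.
Suppose □q→□□q is valid. Take Rxy, Ryz and set V(q)={w : Rxw}. Then □q at x, so □□q at x, so □q at y, so q at z, i.e. Rxz.

□q → □□q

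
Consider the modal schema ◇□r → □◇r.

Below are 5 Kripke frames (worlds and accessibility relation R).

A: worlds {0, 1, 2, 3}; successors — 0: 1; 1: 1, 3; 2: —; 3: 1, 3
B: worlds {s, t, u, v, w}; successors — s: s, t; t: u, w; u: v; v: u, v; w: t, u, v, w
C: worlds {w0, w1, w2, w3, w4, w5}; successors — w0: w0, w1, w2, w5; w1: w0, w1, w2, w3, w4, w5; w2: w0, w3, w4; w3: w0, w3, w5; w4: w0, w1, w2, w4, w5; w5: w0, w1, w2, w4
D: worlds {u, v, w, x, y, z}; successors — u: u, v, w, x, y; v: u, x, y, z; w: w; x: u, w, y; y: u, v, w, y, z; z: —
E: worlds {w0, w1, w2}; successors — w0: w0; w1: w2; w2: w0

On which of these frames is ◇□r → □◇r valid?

A, C, E

Frame correspondent (Sahlqvist): ∀x ∀y ∀z (Rxy ∧ Rxz → ∃w (Ryw ∧ Rzw)) — i.e. convergence.
A: holds.
B: fails — Rss and Rst but s and t have no common successor.
C: holds.
D: fails — Ruv and Ruw but v and w have no common successor.
E: holds.
Valid on: A, C, E.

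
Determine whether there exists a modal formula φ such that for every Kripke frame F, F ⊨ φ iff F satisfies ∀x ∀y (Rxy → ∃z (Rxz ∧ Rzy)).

Yes: it is density, defined by the C4 schema □□r → □r.

Yes, by □□r → □r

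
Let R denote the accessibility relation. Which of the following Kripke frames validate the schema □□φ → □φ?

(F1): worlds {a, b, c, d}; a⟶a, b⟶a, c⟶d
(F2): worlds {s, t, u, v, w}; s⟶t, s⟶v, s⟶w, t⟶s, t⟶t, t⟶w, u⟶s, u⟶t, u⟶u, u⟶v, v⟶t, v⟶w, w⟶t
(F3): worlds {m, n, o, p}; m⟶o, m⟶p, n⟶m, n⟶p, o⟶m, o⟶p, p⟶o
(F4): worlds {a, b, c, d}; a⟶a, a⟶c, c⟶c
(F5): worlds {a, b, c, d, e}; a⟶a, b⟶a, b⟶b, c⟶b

This is the axiom for density; its first-order frame correspondent is ∀x ∀y (Rxy → ∃z (Rxz ∧ Rzy)).
(F1): fails — Rcd but no z with Rcz and Rzd.
(F2): fails — Rsv but no z with Rsz and Rzv.
(F3): fails — Rom but no z with Roz and Rzm.
(F4): satisfies the condition.
(F5): satisfies the condition.
Valid on: (F4), (F5).

(F4), (F5)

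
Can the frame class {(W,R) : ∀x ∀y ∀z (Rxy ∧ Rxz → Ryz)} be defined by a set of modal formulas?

This is a Sahlqvist condition; the 5 axiom ◇q → □◇q defines it.

Yes, by ◇q → □◇q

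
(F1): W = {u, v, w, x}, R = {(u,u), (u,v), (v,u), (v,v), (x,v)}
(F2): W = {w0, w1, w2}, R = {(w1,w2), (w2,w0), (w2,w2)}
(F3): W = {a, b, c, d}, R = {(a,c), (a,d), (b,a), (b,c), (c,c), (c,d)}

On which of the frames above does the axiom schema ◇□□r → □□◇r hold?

(F1)

The schema corresponds to a generalized confluence (Geach) condition: ∀x ∀y ∀z ((xRy ∧ xR²z) → ∃w (yR²w ∧ zRw)).
(F1): condition met.
(F2): fails — w1Rw2, w1R²w0 but no w with w2R²w and w0Rw.
(F3): fails — aRc, aR²d but no w with cR²w and dRw.
Valid on: (F1).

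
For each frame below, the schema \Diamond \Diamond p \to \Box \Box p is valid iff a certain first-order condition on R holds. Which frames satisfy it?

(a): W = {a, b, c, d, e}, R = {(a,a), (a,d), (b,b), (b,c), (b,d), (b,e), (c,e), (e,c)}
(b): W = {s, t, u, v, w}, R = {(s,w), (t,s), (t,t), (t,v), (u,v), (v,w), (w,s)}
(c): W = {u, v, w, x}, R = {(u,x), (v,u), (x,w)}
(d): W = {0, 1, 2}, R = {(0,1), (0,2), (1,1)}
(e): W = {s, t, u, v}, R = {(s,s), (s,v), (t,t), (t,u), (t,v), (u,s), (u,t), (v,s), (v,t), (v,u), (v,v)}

Frame correspondent (Sahlqvist): \forall x \forall y \forall z ((x R^2 y \wedge x R^2 z) \to \exists w (y = w \wedge z = w)) — i.e. a generalized confluence (Geach) condition.
(a): fails — aR²a, aR²d but a ≠ d.
(b): fails — tR²s, tR²t but s ≠ t.
(c): condition met.
(d): condition met.
(e): fails — sR²s, sR²t but s ≠ t.
Valid on: (c), (d).

(c), (d)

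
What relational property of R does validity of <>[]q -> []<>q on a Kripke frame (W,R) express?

convergence

Suppose ◇□q→□◇q is valid. Take Rxy, Rxz and set V(q)={w : Ryw}. Then □q at y so ◇□q at x, so □◇q at x, so ◇q at z, giving w with Rzw and Ryw.
Conversely, on a frame with convergence the schema holds at every world under every valuation.
Frame condition: forall x forall y forall z (Rxy & Rxz -> exists w (Ryw & Rzw)).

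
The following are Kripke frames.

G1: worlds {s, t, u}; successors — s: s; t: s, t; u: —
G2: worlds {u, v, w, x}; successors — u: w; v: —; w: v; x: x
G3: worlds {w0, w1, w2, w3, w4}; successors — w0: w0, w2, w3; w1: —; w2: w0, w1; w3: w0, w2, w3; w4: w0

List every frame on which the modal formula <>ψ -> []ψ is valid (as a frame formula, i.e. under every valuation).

The schema corresponds to partial functionality: forall x forall y forall z (Rxy & Rxz -> y = z).
G1: fails — t sees both s and t.
G2: condition met.
G3: fails — w0 sees both w0 and w2.
Valid on: G2.

G2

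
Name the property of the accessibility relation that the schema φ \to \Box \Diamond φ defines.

Symmetry

This is the B axiom.
It corresponds to symmetry: \forall x \forall y (Rxy \to Ryx).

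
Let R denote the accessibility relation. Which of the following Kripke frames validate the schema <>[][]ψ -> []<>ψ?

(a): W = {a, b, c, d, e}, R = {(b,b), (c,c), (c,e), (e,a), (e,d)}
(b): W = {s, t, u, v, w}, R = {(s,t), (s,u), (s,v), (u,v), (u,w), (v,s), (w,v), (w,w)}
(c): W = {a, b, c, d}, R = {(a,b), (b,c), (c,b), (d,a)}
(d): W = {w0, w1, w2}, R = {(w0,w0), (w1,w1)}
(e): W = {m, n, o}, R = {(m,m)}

This is the axiom for a generalized confluence (Geach) condition; its first-order frame correspondent is forall x forall y forall z ((xRy & xRz) -> exists w (y R^2 w & zRw)).
(a): fails — cRe, cRc but no w with eR²w and cRw.
(b): fails — sRt, sRt but no w* with tR²w* and tRw*.
(c): fails — aRb, aRb but no w with bR²w and bRw.
(d): condition met.
(e): condition met.
Valid on: (d), (e).

(d), (e)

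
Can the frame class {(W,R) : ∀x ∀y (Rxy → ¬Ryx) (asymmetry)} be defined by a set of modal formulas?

No

If a class were modally definable it would be closed under surjective bounded morphisms (Goldblatt–Thomason).
The 4-cycle (worlds w0,w1,w2,w3 with w0→w1→w2→w3→w0) is asymmetric. Mapping every world to a single reflexive point • is a surjective bounded morphism, and the reflexive point is not asymmetric (R•• but asymmetry requires ¬R••).
So no modal formula (or set of formulas) defines exactly the asymmetric frames.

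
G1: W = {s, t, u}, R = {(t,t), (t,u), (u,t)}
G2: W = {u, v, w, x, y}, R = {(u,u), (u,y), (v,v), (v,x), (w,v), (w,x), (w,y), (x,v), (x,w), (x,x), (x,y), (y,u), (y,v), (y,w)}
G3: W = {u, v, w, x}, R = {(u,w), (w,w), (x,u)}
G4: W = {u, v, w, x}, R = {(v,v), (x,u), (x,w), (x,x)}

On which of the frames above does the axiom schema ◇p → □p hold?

G3

The schema corresponds to partial functionality: ∀x ∀y ∀z (Rxy ∧ Rxz → y = z).
G1: fails — t sees both t and u.
G2: fails — u sees both u and y.
G3: ✓.
G4: fails — x sees both u and w.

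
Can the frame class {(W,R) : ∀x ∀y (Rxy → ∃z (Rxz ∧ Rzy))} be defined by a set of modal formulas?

Yes: it is density, defined by the C4 schema □□r → □r.
Suppose □□r→□r is valid. Take Rxy and set V(r)={w : xR²w}. Then □□r at x, so □r at x, so r at y, i.e. ∃z(Rxz∧Rzy).

Yes, by □□r → □r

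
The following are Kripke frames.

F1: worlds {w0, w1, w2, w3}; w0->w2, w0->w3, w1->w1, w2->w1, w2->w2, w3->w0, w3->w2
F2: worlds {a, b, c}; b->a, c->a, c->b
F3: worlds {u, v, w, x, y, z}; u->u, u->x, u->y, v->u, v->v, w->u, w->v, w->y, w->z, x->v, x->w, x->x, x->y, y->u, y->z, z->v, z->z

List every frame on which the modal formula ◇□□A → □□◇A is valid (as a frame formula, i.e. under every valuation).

Frame correspondent (Sahlqvist): ∀x ∀y ∀z ((xRy ∧ xR²z) → ∃w (yR²w ∧ zRw)) — i.e. a generalized confluence (Geach) condition.
F1: condition met.
F2: fails — cRa, cR²a but no w with aR²w and aRw.
F3: condition met.
Valid on: F1, F3.

F1, F3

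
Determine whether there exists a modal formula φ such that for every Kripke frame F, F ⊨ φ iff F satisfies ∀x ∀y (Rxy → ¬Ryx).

If a class were modally definable it would be closed under surjective bounded morphisms (Goldblatt–Thomason).
The 5-cycle (worlds 0,1,2,3,4 with 0→1→2→3→4→0) is asymmetric. Mapping every world to a single reflexive point • is a surjective bounded morphism, and the reflexive point is not asymmetric (R•• but asymmetry requires ¬R••).
Hence asymmetry is not modally definable.

Not definable by any modal formula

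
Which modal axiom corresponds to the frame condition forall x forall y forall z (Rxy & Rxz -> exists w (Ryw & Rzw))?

◇□r → □◇r

This is convergence; the standard corresponding axiom is .2: ◇□r → □◇r.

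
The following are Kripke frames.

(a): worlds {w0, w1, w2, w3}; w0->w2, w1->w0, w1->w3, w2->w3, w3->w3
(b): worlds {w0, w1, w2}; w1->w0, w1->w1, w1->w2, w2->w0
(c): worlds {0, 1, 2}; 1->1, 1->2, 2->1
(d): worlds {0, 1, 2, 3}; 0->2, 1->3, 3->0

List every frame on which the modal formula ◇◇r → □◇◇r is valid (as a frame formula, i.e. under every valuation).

This is the axiom for a generalized confluence (Geach) condition; its first-order frame correspondent is ∀x ∀y ∀z ((xR²y ∧ xRz) → ∃w (y = w ∧ zR²w)).
(a): fails — w1R²w2, w1Rw0 but no w with w2=w and w0R²w.
(b): fails — w1R²w0, w1Rw0 but no w with w0=w and w0R²w.
(c): ✓.
(d): fails — 1R²0, 1R3 but no w with 0=w and 3R²w.

(c)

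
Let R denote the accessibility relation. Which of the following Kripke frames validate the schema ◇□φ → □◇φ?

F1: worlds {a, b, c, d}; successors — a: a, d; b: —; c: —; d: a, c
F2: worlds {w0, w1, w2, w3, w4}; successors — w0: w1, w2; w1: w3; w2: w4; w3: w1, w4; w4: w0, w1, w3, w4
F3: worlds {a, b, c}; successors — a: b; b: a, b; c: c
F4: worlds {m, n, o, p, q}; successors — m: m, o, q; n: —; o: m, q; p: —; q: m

Frame correspondent (Sahlqvist): ∀x ∀y ∀z (Rxy ∧ Rxz → ∃w (Ryw ∧ Rzw)) — i.e. convergence.
F1: fails — Rda and Rdc but a and c have no common successor.
F2: fails — Rw0w1 and Rw0w2 but w1 and w2 have no common successor.
F3: condition met.
F4: condition met.
Valid on: F3, F4.

F3, F4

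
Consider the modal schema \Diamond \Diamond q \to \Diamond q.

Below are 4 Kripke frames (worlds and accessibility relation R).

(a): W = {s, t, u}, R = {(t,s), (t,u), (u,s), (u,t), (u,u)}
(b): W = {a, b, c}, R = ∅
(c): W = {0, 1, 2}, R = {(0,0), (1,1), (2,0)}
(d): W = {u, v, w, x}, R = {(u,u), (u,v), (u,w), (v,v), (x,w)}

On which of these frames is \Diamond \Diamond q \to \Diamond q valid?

(b), (c), (d)

Frame correspondent (Sahlqvist): \forall x \forall y \forall z (Rxy \wedge Ryz \to Rxz) — i.e. transitivity.
(a): fails — Rtu and Rut but not Rtt.
(b): satisfies the condition.
(c): satisfies the condition.
(d): satisfies the condition.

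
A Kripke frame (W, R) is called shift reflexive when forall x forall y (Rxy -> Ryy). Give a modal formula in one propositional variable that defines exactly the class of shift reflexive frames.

A defining formula is □(□s → s) (the T□ axiom).
Suppose □(□s→s) is valid. Take Rxy and set V(s)={w : Ryw}. Then at y, □s holds; since □(□s→s) at x, □s→s at y, so s at y, i.e. Ryy.

□(□s → s)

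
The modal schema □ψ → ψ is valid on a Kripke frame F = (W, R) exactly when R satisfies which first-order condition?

reflexivity: ∀x Rxx

Suppose □ψ→ψ is valid. At any x set V(ψ)={w : Rxw}. Then □ψ holds at x, so ψ holds at x, i.e. Rxx.
The converse is a direct semantic check.
Frame condition: ∀x Rxx.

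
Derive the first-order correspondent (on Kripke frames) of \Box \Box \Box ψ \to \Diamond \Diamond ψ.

\forall x \exists w (x R^3 w \wedge x R^2 w)

This is a Sahlqvist (Geach-type) schema ◇^0□^3ψ → □^0◇^2ψ.
Minimal-valuation argument: fix x; take any y with xR^0y and any z with xR^0z. Set V(ψ) to the set of worlds R-reachable from y in exactly 3 steps. Then □^3ψ holds at y, so the antecedent holds at x; validity forces ◇^2ψ at z, giving a w with zR^2w and yR^3w.
First-order correspondent: \forall x \exists w (x R^3 w \wedge x R^2 w).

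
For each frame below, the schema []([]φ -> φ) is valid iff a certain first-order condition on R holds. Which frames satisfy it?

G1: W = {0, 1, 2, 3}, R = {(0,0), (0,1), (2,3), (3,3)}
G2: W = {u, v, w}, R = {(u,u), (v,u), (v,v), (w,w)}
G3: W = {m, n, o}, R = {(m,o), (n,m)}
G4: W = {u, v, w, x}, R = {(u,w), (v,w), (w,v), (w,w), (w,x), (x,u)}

Frame correspondent (Sahlqvist): forall x forall y (Rxy -> Ryy) — i.e. shift-reflexivity.
G1: fails — R01 but not R11.
G2: satisfies the condition.
G3: fails — Rnm but not Rmm.
G4: fails — Rwx but not Rxx.
Valid on: G2.

G2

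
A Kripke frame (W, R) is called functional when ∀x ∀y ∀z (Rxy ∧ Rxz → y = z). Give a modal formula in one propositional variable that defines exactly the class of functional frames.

The condition is partial functionality. The CD schema ◇s → □s defines it.
Suppose ◇s→□s is valid. Take Rxy, Rxz and set V(s)={y}. Then ◇s at x, so □s at x, so s at z, i.e. z=y.

◇s → □s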